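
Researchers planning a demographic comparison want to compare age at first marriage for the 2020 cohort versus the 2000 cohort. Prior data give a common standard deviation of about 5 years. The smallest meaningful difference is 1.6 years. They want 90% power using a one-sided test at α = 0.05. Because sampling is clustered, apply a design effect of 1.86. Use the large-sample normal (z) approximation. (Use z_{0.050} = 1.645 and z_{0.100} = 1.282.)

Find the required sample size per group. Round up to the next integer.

n = 312 per group

n = (z_α + z_β)² · (σ₁² + σ₂²) / δ²
  = (1.645 + 1.282)² · (2·5² = 50) / 1.6²
  = 8.5673 · 50 / 2.56
  = 167.33
Design effect: 1.86 × 167.33 = 311.23.
Round up → n = 312 per group.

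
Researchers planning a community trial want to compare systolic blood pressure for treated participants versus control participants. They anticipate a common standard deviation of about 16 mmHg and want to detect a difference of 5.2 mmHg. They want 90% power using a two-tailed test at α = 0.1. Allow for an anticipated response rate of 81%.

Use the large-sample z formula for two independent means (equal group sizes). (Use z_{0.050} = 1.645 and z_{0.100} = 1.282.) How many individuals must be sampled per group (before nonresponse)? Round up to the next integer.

n = (z_{α/2} + z_β)² · (σ₁² + σ₂²) / δ²
  = (1.645 + 1.282)² · (2·16² = 512) / 5.2²
  = 8.5673 · 512 / 27.04
  = 162.22
Adjust for 81% response: 162.22 / 0.81 = 200.27.
Round up → n = 201 per group.

n = 201 per group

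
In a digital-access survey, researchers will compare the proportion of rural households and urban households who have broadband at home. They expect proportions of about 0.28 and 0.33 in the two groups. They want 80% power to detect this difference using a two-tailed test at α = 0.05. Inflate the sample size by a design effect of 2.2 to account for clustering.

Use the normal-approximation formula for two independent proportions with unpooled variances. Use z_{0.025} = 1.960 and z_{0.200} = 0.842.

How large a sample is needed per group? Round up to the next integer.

n = (z_{α/2} + z_β)² · [p₁(1−p₁) + p₂(1−p₂)] / (p₁ − p₂)²
  = (1.960 + 0.842)² · (0.28·0.72 + 0.33·0.67) / (-0.05)²
  = (2.802)² · (0.2016 + 0.2211) / 0.0025
  = 7.8512 · 0.4227 / 0.0025
  = 1327.48
Design effect: 2.2 × 1327.48 = 2920.46.
Round up → n = 2921 per group.

n = 2921 per group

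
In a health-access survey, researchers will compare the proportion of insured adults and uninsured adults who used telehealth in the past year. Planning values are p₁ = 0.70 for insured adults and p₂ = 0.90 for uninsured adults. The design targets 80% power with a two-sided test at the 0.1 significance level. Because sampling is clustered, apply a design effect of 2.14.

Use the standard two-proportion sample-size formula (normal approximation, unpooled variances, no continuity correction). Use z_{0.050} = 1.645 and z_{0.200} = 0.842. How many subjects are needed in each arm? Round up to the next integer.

n = 100 per group

n = (z_{α/2} + z_β)² · [p₁(1−p₁) + p₂(1−p₂)] / (p₁ − p₂)²
  = (1.645 + 0.842)² · (0.70·0.30 + 0.90·0.10) / (-0.20)²
  = (2.487)² · (0.2100 + 0.0900) / 0.0400
  = 6.1852 · 0.3000 / 0.0400
  = 46.39
Design effect: 2.14 × 46.39 = 99.27.
Round up → n = 100 per group.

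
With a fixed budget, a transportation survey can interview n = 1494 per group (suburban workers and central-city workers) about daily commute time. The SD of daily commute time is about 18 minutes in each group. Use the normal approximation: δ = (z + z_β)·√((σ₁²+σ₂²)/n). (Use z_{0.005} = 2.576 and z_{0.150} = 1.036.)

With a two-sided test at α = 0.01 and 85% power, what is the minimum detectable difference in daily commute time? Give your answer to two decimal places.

δ = (z_{α/2} + z_β) · √((σ₁²+σ₂²)/n)
  = (2.576 + 1.036) · √(648/1494)
  = 3.612 · √0.43373
  = 3.612 · 0.6586
  = 2.3788

Minimum detectable difference ≈ 2.38 minutes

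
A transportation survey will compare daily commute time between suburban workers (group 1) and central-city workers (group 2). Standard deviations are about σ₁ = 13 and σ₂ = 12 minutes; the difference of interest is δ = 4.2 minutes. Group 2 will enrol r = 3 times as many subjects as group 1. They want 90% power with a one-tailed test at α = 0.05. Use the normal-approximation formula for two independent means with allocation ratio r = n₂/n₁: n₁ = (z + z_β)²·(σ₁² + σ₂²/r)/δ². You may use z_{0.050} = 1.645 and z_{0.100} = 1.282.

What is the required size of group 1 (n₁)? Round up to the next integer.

n₁ = 106

n₁ = (z_α + z_β)² · (σ₁² + σ₂²/r) / δ²
   = (1.645 + 1.282)² · (13² + 12²/3) / 4.2²
   = 8.5673 · (169 + 48) / 17.64
   = 8.5673 · 217 / 17.64
   = 105.39
Round up → n₁ = 106; n₂ = r·n₁ = 3 × 106 = 318.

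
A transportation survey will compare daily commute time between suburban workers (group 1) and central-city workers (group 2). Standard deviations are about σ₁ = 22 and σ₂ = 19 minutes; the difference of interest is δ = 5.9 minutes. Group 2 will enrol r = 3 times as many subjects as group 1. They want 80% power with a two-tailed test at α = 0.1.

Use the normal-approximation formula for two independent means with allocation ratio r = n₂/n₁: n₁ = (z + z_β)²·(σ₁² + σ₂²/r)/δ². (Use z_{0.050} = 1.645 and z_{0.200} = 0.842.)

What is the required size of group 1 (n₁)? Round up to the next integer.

n₁ = 108

n₁ = (z_{α/2} + z_β)² · (σ₁² + σ₂²/r) / δ²
   = (1.645 + 0.842)² · (22² + 19²/3) / 5.9²
   = 6.1852 · (484 + 120.3333) / 34.81
   = 6.1852 · 604.3333 / 34.81
   = 107.38
Round up → n₁ = 108; n₂ = r·n₁ = 3 × 108 = 324.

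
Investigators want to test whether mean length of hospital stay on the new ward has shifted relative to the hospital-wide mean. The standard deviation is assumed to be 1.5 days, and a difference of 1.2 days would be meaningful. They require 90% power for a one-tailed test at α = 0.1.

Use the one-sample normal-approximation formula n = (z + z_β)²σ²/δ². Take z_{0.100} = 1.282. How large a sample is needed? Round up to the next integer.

n = (z_α + z_β)² · σ² / δ²
  = (1.282 + 1.282)² · 1.5² / 1.2²
  = 6.5741 · 2.25 / 1.44
  = 10.27
Round up → n = 11.

n = 11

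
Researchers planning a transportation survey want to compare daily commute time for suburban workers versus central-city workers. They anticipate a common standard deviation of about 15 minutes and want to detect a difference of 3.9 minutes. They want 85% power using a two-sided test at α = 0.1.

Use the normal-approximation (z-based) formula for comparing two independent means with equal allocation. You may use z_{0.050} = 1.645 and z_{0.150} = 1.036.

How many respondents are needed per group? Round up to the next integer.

n = (z_{α/2} + z_β)² · (σ₁² + σ₂²) / δ²
  = (1.645 + 1.036)² · (2·15² = 450) / 3.9²
  = 7.1878 · 450 / 15.21
  = 212.66
Round up → n = 213 per group.

n = 213 per group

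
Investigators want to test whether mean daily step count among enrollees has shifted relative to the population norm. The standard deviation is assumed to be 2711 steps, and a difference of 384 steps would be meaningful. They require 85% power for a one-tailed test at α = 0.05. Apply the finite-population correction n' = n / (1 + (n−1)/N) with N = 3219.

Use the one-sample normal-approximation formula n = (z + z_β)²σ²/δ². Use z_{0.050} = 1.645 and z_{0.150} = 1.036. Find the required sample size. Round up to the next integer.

n = (z_α + z_β)² · σ² / δ²
  = (1.645 + 1.036)² · 2711² / 384²
  = 7.1878 · 7349521 / 147456
  = 358.25
Finite-population correction (N = 3219): 358.25 / (1 + (358.25 − 1)/3219) = 322.47.
Round up → n = 323.

n = 323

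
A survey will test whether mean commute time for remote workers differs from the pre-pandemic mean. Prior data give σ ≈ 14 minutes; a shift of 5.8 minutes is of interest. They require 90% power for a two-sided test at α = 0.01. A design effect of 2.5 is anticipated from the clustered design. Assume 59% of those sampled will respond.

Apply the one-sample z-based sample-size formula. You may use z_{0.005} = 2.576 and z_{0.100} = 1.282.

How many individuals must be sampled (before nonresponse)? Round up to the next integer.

n = 368

n = (z_{α/2} + z_β)² · σ² / δ²
  = (2.576 + 1.282)² · 14² / 5.8²
  = 14.8842 · 196 / 33.64
  = 86.72
Design effect: 2.5 × 86.72 = 216.80.
Adjust for 59% response: 216.80 / 0.59 = 367.46.
Round up → n = 368.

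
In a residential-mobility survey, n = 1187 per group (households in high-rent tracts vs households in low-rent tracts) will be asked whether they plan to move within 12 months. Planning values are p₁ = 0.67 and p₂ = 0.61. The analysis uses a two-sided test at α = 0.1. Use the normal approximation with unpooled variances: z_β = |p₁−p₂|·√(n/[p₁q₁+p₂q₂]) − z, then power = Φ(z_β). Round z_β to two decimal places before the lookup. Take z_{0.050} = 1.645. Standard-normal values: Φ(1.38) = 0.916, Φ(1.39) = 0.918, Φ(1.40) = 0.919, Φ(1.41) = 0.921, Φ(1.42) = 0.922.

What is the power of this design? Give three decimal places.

Power ≈ 0.921

z_β = |p₁−p₂|·√(n/[p₁q₁+p₂q₂]) − z_{α/2}
    = 0.06 · √(1187/0.4590) − 1.645
    = 0.06 · 50.8533 − 1.645
    = 3.0512 − 1.645 = 1.4062 → 1.41
Power = Φ(1.41) = 0.921.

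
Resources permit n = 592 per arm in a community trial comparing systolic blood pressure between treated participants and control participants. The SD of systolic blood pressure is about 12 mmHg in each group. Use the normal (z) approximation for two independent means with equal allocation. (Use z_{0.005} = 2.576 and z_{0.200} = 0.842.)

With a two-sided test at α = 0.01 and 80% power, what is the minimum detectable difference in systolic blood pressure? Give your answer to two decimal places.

δ = (z_{α/2} + z_β) · √((σ₁²+σ₂²)/n)
  = (2.576 + 0.842) · √(288/592)
  = 3.418 · √0.48649
  = 3.418 · 0.6975
  = 2.3840

Minimum detectable difference ≈ 2.38 mmHg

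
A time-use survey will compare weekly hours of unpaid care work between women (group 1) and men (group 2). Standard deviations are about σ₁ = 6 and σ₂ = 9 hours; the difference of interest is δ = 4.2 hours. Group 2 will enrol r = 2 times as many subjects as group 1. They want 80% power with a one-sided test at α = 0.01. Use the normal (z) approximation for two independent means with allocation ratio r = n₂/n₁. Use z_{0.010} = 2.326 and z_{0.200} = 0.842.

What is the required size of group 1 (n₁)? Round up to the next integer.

n₁ = (z_α + z_β)² · (σ₁² + σ₂²/r) / δ²
   = (2.326 + 0.842)² · (6² + 9²/2) / 4.2²
   = 10.0362 · (36 + 40.5) / 17.64
   = 10.0362 · 76.5 / 17.64
   = 43.52
Round up → n₁ = 44; n₂ = r·n₁ = 2 × 44 = 88.

n₁ = 44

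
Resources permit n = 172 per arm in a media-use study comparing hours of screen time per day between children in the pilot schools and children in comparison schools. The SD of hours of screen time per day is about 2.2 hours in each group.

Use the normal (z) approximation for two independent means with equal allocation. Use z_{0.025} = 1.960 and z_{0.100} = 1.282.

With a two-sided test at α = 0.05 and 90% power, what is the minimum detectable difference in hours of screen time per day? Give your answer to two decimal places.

Minimum detectable difference ≈ 0.77 hours

δ = (z_{α/2} + z_β) · √((σ₁²+σ₂²)/n)
  = (1.960 + 1.282) · √(9.68/172)
  = 3.242 · √0.05628
  = 3.242 · 0.2372
  = 0.7691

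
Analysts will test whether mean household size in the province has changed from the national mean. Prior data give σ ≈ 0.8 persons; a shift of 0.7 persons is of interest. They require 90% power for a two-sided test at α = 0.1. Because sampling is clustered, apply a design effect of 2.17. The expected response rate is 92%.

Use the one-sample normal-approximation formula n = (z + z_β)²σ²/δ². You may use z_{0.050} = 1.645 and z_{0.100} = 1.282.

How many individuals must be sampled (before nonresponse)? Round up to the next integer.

n = 27

n = (z_{α/2} + z_β)² · σ² / δ²
  = (1.645 + 1.282)² · 0.8² / 0.7²
  = 8.5673 · 0.64 / 0.49
  = 11.19
Design effect: 2.17 × 11.19 = 24.28.
Adjust for 92% response: 24.28 / 0.92 = 26.39.
Round up → n = 27.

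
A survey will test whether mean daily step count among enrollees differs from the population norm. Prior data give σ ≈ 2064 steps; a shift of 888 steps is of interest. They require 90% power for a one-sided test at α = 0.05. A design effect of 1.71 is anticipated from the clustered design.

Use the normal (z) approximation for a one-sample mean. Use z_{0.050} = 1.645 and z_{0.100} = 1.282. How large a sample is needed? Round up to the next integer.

n = (z_α + z_β)² · σ² / δ²
  = (1.645 + 1.282)² · 2064² / 888²
  = 8.5673 · 4260096 / 788544
  = 46.28
Design effect: 1.71 × 46.28 = 79.15.
Round up → n = 80.

n = 80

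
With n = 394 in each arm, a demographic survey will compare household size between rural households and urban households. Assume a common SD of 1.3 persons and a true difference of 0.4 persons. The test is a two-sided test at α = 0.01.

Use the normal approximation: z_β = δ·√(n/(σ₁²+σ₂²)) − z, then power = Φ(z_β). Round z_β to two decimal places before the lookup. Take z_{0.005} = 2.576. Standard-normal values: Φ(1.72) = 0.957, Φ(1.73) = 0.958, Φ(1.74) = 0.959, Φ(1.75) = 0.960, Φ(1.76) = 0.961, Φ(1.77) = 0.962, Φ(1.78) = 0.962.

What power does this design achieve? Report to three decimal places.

z_β = δ·√(n/(σ₁²+σ₂²)) − z_{α/2}
    = 0.4 · √(394/3.38) − 2.576
    = 0.4 · 10.79667 − 2.576
    = 4.3187 − 2.576 = 1.7427 → 1.74
Power = Φ(1.74) = 0.959.

Power ≈ 0.959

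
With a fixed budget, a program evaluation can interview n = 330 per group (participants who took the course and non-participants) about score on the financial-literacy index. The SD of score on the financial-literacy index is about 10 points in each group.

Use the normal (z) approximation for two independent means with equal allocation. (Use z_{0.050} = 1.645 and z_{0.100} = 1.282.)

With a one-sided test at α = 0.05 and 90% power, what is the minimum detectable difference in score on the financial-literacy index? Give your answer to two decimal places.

δ = (z_α + z_β) · √((σ₁²+σ₂²)/n)
  = (1.645 + 1.282) · √(200/330)
  = 2.927 · √0.60606
  = 2.927 · 0.7785
  = 2.2787

Minimum detectable difference ≈ 2.28 points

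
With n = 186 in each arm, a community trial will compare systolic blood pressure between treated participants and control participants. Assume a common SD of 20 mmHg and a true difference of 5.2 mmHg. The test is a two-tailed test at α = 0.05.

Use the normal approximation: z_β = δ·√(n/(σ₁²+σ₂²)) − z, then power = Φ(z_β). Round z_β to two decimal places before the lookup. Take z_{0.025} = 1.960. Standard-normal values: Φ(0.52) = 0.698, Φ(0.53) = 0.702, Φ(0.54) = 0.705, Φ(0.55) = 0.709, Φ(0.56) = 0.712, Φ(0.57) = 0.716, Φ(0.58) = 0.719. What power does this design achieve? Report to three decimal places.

Power ≈ 0.709

z_β = δ·√(n/(σ₁²+σ₂²)) − z_{α/2}
    = 5.2 · √(186/800) − 1.960
    = 5.2 · 0.48218 − 1.960
    = 2.5073 − 1.960 = 0.5473 → 0.55
Power = Φ(0.55) = 0.709.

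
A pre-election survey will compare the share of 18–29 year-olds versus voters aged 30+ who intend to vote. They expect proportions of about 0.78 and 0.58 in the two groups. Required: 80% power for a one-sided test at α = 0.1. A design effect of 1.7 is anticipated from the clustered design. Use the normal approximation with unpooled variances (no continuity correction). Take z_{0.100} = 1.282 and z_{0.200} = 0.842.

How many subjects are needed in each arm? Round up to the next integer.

n = (z_α + z_β)² · [p₁(1−p₁) + p₂(1−p₂)] / (p₁ − p₂)²
  = (1.282 + 0.842)² · (0.78·0.22 + 0.58·0.42) / (0.20)²
  = (2.124)² · (0.1716 + 0.2436) / 0.0400
  = 4.5114 · 0.4152 / 0.0400
  = 46.83
Design effect: 1.7 × 46.83 = 79.61.
Round up → n = 80 per group.

n = 80 per group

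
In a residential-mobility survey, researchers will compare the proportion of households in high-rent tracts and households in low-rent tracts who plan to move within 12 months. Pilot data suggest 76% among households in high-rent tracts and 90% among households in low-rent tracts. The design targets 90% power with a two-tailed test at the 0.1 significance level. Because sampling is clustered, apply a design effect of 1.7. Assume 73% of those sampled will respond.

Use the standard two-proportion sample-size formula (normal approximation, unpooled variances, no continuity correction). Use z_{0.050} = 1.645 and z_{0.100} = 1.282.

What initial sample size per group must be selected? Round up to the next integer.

n = 278 per group

n = (z_{α/2} + z_β)² · [p₁(1−p₁) + p₂(1−p₂)] / (p₁ − p₂)²
  = (1.645 + 1.282)² · (0.76·0.24 + 0.90·0.10) / (-0.14)²
  = (2.927)² · (0.1824 + 0.0900) / 0.0196
  = 8.5673 · 0.2724 / 0.0196
  = 119.07
Design effect: 1.7 × 119.07 = 202.42.
Adjust for 73% response: 202.42 / 0.73 = 277.28.
Round up → n = 278 per group.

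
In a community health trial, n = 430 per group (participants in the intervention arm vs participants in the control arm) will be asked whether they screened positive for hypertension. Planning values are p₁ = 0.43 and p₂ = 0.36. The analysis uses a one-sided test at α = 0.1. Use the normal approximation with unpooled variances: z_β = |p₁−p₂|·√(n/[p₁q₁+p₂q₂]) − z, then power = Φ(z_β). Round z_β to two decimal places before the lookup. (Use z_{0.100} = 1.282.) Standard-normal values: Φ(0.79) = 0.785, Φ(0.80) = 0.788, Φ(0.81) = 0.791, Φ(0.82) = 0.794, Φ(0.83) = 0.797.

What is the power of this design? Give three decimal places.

Power ≈ 0.794

z_β = |p₁−p₂|·√(n/[p₁q₁+p₂q₂]) − z_α
    = 0.07 · √(430/0.4755) − 1.282
    = 0.07 · 30.0718 − 1.282
    = 2.1050 − 1.282 = 0.8230 → 0.82
Power = Φ(0.82) = 0.794.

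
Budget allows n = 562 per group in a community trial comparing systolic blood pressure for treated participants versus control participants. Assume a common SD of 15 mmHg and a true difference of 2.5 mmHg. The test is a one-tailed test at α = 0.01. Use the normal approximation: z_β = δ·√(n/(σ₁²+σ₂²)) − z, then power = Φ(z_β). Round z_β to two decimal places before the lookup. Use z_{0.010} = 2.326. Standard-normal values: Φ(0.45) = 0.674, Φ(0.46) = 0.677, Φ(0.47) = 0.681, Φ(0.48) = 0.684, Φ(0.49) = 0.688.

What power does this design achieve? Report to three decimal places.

Power ≈ 0.681

z_β = δ·√(n/(σ₁²+σ₂²)) − z_α
    = 2.5 · √(562/450) − 2.326
    = 2.5 · 1.11754 − 2.326
    = 2.7938 − 2.326 = 0.4678 → 0.47
Power = Φ(0.47) = 0.681.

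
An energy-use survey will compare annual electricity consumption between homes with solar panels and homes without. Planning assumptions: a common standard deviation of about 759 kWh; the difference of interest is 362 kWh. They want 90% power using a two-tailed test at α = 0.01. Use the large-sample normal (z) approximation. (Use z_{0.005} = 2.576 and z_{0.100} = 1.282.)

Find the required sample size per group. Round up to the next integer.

n = 131 per group

n = (z_{α/2} + z_β)² · (σ₁² + σ₂²) / δ²
  = (2.576 + 1.282)² · (2·759² = 1152162) / 362²
  = 14.8842 · 1152162 / 131044
  = 130.86
Round up → n = 131 per group.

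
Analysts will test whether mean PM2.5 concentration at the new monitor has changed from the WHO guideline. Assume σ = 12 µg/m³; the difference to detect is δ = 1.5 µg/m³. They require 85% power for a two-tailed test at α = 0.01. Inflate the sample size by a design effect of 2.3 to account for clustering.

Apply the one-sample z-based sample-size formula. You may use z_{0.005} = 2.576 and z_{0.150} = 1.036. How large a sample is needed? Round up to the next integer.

n = 1921

n = (z_{α/2} + z_β)² · σ² / δ²
  = (2.576 + 1.036)² · 12² / 1.5²
  = 13.0465 · 144 / 2.25
  = 834.98
Design effect: 2.3 × 834.98 = 1920.45.
Round up → n = 1921.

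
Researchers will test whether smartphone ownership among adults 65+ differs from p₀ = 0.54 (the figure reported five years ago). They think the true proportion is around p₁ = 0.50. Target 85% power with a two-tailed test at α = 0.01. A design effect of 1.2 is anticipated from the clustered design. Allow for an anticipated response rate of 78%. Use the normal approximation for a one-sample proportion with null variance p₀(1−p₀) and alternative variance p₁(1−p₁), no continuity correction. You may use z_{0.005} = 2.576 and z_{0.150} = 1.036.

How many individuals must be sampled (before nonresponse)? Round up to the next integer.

n = 3122

n = [z_{α/2}·√(p₀q₀) + z_β·√(p₁q₁)]² / (p₁ − p₀)²
  = [2.576·√(0.54·0.46) + 1.036·√(0.50·0.50)]² / (-0.04)²
  = [2.576·0.4984 + 1.036·0.5000]² / 0.0016
  = [1.8019]² / 0.0016
  = 2029.21
Design effect: 1.2 × 2029.21 = 2435.06.
Adjust for 78% response: 2435.06 / 0.78 = 3121.87.
Round up → n = 3122.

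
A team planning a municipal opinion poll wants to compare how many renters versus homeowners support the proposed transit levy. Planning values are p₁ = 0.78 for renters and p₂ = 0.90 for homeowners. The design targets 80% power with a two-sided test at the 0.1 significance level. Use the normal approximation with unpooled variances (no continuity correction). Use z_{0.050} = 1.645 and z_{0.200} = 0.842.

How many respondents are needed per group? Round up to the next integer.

n = 113 per group

n = (z_{α/2} + z_β)² · [p₁(1−p₁) + p₂(1−p₂)] / (p₁ − p₂)²
  = (1.645 + 0.842)² · (0.78·0.22 + 0.90·0.10) / (-0.12)²
  = (2.487)² · (0.1716 + 0.0900) / 0.0144
  = 6.1852 · 0.2616 / 0.0144
  = 112.36
Round up → n = 113 per group.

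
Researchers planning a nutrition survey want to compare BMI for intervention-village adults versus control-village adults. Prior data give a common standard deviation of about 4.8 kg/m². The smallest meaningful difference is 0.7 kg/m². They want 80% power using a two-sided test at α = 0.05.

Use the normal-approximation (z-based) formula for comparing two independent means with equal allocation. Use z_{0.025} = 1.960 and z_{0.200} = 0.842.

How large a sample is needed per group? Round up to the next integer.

n = 739 per group

n = (z_{α/2} + z_β)² · (σ₁² + σ₂²) / δ²
  = (1.960 + 0.842)² · (2·4.8² = 46.08) / 0.7²
  = 7.8512 · 46.08 / 0.49
  = 738.33
Round up → n = 739 per group.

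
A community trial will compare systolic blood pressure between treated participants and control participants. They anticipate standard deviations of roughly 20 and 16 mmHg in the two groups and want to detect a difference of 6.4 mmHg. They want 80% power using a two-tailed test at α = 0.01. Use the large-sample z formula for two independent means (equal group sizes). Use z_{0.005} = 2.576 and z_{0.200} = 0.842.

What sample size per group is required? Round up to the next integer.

n = 188 per group

n = (z_{α/2} + z_β)² · (σ₁² + σ₂²) / δ²
  = (2.576 + 0.842)² · (20² + 16² = 656) / 6.4²
  = 11.6827 · 656 / 40.96
  = 187.11
Round up → n = 188 per group.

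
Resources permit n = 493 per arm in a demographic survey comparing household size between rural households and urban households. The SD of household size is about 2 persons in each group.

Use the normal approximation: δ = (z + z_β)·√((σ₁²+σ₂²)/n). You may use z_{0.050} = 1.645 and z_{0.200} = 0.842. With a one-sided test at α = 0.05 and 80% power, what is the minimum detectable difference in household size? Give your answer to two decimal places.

δ = (z_α + z_β) · √((σ₁²+σ₂²)/n)
  = (1.645 + 0.842) · √(8/493)
  = 2.487 · √0.01623
  = 2.487 · 0.1274
  = 0.3168

Minimum detectable difference ≈ 0.32 persons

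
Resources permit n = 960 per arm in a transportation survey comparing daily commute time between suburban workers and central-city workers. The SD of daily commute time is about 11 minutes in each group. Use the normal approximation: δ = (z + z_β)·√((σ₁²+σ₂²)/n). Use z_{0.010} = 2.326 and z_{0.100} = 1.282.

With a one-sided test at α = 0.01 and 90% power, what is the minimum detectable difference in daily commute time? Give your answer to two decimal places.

δ = (z_α + z_β) · √((σ₁²+σ₂²)/n)
  = (2.326 + 1.282) · √(242/960)
  = 3.608 · √0.25208
  = 3.608 · 0.5021
  = 1.8115

Minimum detectable difference ≈ 1.81 minutes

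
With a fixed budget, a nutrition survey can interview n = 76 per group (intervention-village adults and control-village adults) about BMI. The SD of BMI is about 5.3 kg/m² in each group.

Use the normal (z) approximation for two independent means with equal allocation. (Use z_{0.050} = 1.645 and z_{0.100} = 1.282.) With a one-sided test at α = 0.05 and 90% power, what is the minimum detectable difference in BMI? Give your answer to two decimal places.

Minimum detectable difference ≈ 2.52 kg/m²

δ = (z_α + z_β) · √((σ₁²+σ₂²)/n)
  = (1.645 + 1.282) · √(56.18/76)
  = 2.927 · √0.73921
  = 2.927 · 0.8598
  = 2.5166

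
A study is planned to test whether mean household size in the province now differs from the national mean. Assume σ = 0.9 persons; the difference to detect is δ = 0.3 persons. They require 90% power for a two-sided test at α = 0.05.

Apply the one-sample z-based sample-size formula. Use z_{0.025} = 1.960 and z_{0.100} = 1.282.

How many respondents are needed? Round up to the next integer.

n = 95

n = (z_{α/2} + z_β)² · σ² / δ²
  = (1.960 + 1.282)² · 0.9² / 0.3²
  = 10.5106 · 0.81 / 0.09
  = 94.60
Round up → n = 95.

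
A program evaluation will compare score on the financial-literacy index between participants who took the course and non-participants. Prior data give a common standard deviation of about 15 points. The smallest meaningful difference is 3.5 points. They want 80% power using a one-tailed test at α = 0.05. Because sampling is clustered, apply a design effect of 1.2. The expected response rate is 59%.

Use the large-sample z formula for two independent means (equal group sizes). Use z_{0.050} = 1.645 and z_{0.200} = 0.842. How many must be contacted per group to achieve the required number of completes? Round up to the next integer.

n = (z_α + z_β)² · (σ₁² + σ₂²) / δ²
  = (1.645 + 0.842)² · (2·15² = 450) / 3.5²
  = 6.1852 · 450 / 12.25
  = 227.21
Design effect: 1.2 × 227.21 = 272.65.
Adjust for 59% response: 272.65 / 0.59 = 462.12.
Round up → n = 463 per group.

n = 463 per group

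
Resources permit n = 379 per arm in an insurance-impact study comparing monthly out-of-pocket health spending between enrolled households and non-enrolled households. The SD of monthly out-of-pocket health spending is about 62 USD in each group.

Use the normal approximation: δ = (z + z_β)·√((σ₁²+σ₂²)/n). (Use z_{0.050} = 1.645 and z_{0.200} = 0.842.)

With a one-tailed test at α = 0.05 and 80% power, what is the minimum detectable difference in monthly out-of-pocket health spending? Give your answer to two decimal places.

Minimum detectable difference ≈ 11.20 USD

δ = (z_α + z_β) · √((σ₁²+σ₂²)/n)
  = (1.645 + 0.842) · √(7688/379)
  = 2.487 · √20.285
  = 2.487 · 4.5039
  = 11.2012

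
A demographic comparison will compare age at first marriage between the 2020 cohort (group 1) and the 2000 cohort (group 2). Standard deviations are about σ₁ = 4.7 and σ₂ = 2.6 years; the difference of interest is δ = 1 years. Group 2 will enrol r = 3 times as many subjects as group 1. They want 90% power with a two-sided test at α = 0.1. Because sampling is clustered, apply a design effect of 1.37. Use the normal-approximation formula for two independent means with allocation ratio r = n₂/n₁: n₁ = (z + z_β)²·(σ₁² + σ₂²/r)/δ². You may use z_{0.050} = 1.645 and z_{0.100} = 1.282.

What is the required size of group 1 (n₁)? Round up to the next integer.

n₁ = (z_{α/2} + z_β)² · (σ₁² + σ₂²/r) / δ²
   = (1.645 + 1.282)² · (4.7² + 2.6²/3) / 1²
   = 8.5673 · (22.09 + 2.2533) / 1
   = 8.5673 · 24.3433 / 1
   = 208.56
Design effect: 1.37 × 208.56 = 285.72.
Round up → n₁ = 286; n₂ = r·n₁ = 3 × 286 = 858.

n₁ = 286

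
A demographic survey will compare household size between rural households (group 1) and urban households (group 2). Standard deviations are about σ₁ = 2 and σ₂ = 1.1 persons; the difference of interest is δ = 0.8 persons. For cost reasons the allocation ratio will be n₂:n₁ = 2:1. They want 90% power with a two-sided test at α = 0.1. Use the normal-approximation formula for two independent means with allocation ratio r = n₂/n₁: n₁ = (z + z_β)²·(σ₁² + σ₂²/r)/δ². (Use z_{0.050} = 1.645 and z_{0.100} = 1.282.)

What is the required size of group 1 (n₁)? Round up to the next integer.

n₁ = (z_{α/2} + z_β)² · (σ₁² + σ₂²/r) / δ²
   = (1.645 + 1.282)² · (2² + 1.1²/2) / 0.8²
   = 8.5673 · (4 + 0.605) / 0.64
   = 8.5673 · 4.605 / 0.64
   = 61.64
Round up → n₁ = 62; n₂ = r·n₁ = 2 × 62 = 124.

n₁ = 62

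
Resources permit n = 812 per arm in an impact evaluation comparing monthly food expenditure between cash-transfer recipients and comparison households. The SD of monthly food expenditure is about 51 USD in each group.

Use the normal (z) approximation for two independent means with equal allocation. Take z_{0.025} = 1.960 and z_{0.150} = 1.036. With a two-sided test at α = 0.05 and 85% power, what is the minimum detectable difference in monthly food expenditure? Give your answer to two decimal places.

Minimum detectable difference ≈ 7.58 USD

δ = (z_{α/2} + z_β) · √((σ₁²+σ₂²)/n)
  = (1.960 + 1.036) · √(5202/812)
  = 2.996 · √6.4064
  = 2.996 · 2.5311
  = 7.5831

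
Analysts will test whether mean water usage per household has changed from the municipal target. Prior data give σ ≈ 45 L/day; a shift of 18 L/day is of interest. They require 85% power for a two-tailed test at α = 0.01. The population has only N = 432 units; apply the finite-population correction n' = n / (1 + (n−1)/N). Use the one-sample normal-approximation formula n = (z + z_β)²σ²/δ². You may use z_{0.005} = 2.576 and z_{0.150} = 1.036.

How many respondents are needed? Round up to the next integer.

n = 69

n = (z_{α/2} + z_β)² · σ² / δ²
  = (2.576 + 1.036)² · 45² / 18²
  = 13.0465 · 2025 / 324
  = 81.54
Finite-population correction (N = 432): 81.54 / (1 + (81.54 − 1)/432) = 68.73.
Round up → n = 69.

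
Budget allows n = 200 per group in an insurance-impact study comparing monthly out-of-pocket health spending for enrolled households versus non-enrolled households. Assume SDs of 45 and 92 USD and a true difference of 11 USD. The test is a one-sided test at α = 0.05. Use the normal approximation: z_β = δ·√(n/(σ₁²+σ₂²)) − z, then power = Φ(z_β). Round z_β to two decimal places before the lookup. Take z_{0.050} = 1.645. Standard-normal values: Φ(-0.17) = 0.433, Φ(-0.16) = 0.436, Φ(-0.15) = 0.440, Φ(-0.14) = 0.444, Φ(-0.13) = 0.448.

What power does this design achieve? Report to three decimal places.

Power ≈ 0.448

z_β = δ·√(n/(σ₁²+σ₂²)) − z_α
    = 11 · √(200/10489) − 1.645
    = 11 · 0.13809 − 1.645
    = 1.5189 − 1.645 = -0.1261 → -0.13
Power = Φ(-0.13) = 0.448.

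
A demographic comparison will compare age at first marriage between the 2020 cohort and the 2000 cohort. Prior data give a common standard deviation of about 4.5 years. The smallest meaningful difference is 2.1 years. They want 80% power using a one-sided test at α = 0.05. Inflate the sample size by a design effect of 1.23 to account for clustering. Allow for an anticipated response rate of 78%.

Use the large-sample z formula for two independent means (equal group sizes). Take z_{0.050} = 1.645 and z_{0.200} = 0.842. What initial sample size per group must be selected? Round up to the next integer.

n = 90 per group

n = (z_α + z_β)² · (σ₁² + σ₂²) / δ²
  = (1.645 + 0.842)² · (2·4.5² = 40.5) / 2.1²
  = 6.1852 · 40.5 / 4.41
  = 56.80
Design effect: 1.23 × 56.80 = 69.87.
Adjust for 78% response: 69.87 / 0.78 = 89.57.
Round up → n = 90 per group.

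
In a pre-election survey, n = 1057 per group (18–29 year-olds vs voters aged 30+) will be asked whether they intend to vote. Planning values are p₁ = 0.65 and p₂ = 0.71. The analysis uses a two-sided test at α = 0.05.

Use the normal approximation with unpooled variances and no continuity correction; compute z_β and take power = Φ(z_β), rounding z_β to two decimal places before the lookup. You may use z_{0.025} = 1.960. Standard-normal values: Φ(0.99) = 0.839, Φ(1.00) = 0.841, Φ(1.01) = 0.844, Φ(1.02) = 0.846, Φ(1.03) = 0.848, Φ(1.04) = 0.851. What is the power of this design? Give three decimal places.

z_β = |p₁−p₂|·√(n/[p₁q₁+p₂q₂]) − z_{α/2}
    = 0.06 · √(1057/0.4334) − 1.960
    = 0.06 · 49.3848 − 1.960
    = 2.9631 − 1.960 = 1.0031 → 1.00
Power = Φ(1.00) = 0.841.

Power ≈ 0.841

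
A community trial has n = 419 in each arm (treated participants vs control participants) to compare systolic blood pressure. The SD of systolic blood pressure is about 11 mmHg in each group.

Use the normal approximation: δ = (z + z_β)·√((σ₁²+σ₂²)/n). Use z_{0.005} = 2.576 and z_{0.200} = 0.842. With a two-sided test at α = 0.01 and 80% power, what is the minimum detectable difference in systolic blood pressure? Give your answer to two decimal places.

δ = (z_{α/2} + z_β) · √((σ₁²+σ₂²)/n)
  = (2.576 + 0.842) · √(242/419)
  = 3.418 · √0.57757
  = 3.418 · 0.7600
  = 2.5976

Minimum detectable difference ≈ 2.60 mmHg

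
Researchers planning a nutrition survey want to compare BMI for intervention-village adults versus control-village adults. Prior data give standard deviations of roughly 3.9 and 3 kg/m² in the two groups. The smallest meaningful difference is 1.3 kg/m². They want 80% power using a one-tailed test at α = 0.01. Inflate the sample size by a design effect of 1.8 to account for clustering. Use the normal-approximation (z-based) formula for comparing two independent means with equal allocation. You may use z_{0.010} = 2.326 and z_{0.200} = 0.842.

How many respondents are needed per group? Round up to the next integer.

n = 259 per group

n = (z_α + z_β)² · (σ₁² + σ₂²) / δ²
  = (2.326 + 0.842)² · (3.9² + 3² = 24.21) / 1.3²
  = 10.0362 · 24.21 / 1.69
  = 143.77
Design effect: 1.8 × 143.77 = 258.79.
Round up → n = 259 per group.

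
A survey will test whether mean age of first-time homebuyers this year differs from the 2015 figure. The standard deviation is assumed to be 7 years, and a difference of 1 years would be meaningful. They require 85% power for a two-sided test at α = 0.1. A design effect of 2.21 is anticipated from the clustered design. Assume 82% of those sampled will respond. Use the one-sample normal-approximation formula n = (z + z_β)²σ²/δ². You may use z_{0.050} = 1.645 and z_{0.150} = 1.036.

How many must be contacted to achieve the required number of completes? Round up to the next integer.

n = (z_{α/2} + z_β)² · σ² / δ²
  = (1.645 + 1.036)² · 7² / 1²
  = 7.1878 · 49 / 1
  = 352.20
Design effect: 2.21 × 352.20 = 778.36.
Adjust for 82% response: 778.36 / 0.82 = 949.22.
Round up → n = 950.

n = 950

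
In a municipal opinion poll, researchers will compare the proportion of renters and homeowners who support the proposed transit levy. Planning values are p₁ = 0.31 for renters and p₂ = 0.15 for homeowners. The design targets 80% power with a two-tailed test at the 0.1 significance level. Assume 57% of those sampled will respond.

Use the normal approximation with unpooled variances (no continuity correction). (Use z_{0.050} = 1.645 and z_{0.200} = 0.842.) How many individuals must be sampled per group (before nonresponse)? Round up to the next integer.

n = (z_{α/2} + z_β)² · [p₁(1−p₁) + p₂(1−p₂)] / (p₁ − p₂)²
  = (1.645 + 0.842)² · (0.31·0.69 + 0.15·0.85) / (0.16)²
  = (2.487)² · (0.2139 + 0.1275) / 0.0256
  = 6.1852 · 0.3414 / 0.0256
  = 82.49
Adjust for 57% response: 82.49 / 0.57 = 144.71.
Round up → n = 145 per group.

n = 145 per group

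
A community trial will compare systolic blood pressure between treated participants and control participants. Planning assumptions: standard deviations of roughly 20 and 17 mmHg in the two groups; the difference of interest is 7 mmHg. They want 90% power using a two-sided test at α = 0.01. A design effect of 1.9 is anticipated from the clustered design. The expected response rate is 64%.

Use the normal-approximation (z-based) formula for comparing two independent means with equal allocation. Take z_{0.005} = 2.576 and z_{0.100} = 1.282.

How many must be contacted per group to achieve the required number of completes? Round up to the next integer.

n = 622 per group

n = (z_{α/2} + z_β)² · (σ₁² + σ₂²) / δ²
  = (2.576 + 1.282)² · (20² + 17² = 689) / 7²
  = 14.8842 · 689 / 49
  = 209.29
Design effect: 1.9 × 209.29 = 397.65.
Adjust for 64% response: 397.65 / 0.64 = 621.33.
Round up → n = 622 per group.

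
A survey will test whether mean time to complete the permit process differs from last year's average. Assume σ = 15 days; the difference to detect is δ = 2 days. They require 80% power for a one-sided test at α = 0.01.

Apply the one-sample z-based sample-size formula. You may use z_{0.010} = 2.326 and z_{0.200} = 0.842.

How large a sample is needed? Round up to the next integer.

n = (z_α + z_β)² · σ² / δ²
  = (2.326 + 0.842)² · 15² / 2²
  = 10.0362 · 225 / 4
  = 564.54
Round up → n = 565.

n = 565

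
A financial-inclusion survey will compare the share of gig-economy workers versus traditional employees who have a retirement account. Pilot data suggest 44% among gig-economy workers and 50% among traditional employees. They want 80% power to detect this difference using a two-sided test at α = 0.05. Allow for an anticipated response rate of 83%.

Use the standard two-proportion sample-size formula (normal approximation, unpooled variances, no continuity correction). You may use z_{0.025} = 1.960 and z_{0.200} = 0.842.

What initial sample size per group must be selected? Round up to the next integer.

n = 1305 per group

n = (z_{α/2} + z_β)² · [p₁(1−p₁) + p₂(1−p₂)] / (p₁ − p₂)²
  = (1.960 + 0.842)² · (0.44·0.56 + 0.50·0.50) / (-0.06)²
  = (2.802)² · (0.2464 + 0.2500) / 0.0036
  = 7.8512 · 0.4964 / 0.0036
  = 1082.59
Adjust for 83% response: 1082.59 / 0.83 = 1304.33.
Round up → n = 1305 per group.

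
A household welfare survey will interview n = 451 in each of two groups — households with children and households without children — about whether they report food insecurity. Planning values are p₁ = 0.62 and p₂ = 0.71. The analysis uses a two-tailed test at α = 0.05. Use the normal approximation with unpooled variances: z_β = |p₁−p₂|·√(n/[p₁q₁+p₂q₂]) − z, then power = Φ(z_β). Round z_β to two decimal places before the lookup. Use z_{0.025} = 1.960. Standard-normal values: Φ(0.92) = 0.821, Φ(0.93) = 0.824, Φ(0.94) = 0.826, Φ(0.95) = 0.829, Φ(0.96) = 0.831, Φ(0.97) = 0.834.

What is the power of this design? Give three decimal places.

Power ≈ 0.821

z_β = |p₁−p₂|·√(n/[p₁q₁+p₂q₂]) − z_{α/2}
    = 0.09 · √(451/0.4415) − 1.960
    = 0.09 · 31.9612 − 1.960
    = 2.8765 − 1.960 = 0.9165 → 0.92
Power = Φ(0.92) = 0.821.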